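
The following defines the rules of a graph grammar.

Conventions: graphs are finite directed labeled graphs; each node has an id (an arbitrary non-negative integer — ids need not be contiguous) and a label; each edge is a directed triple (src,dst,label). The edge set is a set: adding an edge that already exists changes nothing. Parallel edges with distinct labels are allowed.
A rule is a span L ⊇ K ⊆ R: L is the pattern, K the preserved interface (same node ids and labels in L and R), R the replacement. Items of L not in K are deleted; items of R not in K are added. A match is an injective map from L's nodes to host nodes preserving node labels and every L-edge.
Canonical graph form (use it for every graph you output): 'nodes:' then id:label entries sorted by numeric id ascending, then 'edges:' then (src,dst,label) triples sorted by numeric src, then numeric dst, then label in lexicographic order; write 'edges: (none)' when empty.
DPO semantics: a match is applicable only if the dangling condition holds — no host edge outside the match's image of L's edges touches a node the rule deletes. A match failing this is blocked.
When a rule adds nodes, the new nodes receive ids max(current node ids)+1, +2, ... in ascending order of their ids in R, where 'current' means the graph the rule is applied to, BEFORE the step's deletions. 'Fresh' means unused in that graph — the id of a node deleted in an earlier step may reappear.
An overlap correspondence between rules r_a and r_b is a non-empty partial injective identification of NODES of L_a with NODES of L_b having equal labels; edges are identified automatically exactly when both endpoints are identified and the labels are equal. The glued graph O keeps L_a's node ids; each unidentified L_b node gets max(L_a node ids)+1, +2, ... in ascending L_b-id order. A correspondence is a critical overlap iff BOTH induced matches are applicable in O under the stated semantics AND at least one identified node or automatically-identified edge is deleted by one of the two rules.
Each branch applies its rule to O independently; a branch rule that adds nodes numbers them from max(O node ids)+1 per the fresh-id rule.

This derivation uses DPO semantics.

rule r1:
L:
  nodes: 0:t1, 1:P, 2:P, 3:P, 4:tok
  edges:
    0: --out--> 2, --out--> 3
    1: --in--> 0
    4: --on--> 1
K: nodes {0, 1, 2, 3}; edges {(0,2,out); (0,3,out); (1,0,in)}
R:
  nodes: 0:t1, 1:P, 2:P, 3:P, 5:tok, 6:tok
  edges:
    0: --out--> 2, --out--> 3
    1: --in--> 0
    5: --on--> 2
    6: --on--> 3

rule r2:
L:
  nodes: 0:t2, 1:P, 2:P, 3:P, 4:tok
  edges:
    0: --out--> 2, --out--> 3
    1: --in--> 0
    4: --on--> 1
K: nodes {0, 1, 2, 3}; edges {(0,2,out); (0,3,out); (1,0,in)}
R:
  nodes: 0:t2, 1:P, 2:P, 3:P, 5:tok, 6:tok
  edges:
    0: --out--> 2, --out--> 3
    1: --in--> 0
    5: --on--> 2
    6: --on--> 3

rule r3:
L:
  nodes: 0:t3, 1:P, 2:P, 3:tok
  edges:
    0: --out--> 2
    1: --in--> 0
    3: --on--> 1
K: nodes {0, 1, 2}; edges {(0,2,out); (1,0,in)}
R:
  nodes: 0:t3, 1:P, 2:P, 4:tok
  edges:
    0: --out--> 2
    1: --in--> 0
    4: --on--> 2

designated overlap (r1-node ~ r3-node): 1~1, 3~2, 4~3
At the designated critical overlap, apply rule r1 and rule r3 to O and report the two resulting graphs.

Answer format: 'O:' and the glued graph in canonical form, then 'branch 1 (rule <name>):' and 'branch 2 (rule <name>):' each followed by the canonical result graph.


O:
nodes: 0:t1, 1:P, 2:P, 3:P, 4:tok, 5:t3
edges: (0,2,out); (0,3,out); (1,0,in); (1,5,in); (4,1,on); (5,3,out)
branch 1 (rule r1):
nodes: 0:t1, 1:P, 2:P, 3:P, 5:t3, 6:tok, 7:tok
edges: (0,2,out); (0,3,out); (1,0,in); (1,5,in); (5,3,out); (6,2,on); (7,3,on)
branch 2 (rule r3):
nodes: 0:t1, 1:P, 2:P, 3:P, 5:t3, 6:tok
edges: (0,2,out); (0,3,out); (1,0,in); (1,5,in); (5,3,out); (6,3,on)


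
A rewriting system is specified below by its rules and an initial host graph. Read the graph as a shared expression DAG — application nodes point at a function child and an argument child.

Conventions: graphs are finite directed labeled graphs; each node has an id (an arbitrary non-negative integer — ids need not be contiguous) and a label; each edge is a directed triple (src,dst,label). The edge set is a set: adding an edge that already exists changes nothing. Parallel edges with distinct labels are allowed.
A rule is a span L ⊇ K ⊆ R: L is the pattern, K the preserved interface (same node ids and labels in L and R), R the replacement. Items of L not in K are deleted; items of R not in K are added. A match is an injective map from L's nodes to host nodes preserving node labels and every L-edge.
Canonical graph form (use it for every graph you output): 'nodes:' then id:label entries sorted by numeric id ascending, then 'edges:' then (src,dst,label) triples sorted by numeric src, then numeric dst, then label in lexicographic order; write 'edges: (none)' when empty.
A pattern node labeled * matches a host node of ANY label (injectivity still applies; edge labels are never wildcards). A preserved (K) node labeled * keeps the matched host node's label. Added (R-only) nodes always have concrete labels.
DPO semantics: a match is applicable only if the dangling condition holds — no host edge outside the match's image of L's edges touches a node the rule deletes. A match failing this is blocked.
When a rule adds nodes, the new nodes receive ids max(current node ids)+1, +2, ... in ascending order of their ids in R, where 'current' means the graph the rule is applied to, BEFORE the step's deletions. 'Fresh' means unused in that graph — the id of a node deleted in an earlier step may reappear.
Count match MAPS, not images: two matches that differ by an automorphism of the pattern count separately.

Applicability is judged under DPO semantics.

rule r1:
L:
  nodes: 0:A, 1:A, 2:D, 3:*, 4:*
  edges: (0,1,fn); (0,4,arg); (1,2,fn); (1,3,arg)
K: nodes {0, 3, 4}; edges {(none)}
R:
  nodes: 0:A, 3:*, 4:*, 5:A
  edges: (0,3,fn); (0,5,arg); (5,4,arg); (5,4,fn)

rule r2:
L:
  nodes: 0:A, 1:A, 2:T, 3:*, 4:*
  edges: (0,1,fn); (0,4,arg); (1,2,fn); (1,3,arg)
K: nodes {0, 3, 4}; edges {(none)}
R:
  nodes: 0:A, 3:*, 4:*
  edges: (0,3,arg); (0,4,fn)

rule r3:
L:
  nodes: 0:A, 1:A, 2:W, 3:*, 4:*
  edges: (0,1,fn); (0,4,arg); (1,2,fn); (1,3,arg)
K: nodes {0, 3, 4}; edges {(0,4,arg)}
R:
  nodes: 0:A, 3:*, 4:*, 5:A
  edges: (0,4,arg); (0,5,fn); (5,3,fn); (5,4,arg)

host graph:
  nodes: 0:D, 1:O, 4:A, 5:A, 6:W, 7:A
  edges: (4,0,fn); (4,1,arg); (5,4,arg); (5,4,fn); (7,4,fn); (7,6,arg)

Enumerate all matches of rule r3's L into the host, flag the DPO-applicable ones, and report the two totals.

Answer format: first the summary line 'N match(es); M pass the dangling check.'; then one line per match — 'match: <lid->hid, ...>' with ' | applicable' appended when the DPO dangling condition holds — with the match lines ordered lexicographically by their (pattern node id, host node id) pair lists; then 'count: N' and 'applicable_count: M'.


0 match(es); 0 pass the dangling check.
count: 0
applicable_count: 0


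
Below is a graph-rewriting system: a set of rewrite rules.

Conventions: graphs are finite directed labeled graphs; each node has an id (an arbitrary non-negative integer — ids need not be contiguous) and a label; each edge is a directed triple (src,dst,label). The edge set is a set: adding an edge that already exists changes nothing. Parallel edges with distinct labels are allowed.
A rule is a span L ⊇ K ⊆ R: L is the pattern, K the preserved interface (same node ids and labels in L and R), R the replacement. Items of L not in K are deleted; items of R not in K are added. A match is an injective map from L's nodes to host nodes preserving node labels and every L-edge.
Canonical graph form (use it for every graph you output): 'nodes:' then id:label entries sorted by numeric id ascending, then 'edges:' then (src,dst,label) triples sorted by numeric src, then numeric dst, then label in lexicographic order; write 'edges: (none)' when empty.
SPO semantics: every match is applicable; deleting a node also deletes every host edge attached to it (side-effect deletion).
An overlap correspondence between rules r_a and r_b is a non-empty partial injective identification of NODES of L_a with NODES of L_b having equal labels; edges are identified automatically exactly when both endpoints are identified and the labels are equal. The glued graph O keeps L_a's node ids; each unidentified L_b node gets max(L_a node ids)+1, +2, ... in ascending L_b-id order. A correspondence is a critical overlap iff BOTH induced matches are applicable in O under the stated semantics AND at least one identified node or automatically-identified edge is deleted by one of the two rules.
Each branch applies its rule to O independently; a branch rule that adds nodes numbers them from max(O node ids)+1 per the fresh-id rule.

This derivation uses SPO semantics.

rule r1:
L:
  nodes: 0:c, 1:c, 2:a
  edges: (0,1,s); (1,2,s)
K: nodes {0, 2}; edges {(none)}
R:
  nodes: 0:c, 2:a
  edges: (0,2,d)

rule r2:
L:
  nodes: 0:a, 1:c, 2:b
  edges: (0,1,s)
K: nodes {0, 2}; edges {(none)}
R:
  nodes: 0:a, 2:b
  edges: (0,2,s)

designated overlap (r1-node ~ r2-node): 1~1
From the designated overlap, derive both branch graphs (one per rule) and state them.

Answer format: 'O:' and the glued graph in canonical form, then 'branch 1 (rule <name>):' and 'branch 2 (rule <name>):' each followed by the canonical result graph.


O:
nodes: 0:c, 1:c, 2:a, 3:a, 4:b
edges: (0,1,s); (1,2,s); (3,1,s)
branch 1 (rule r1):
nodes: 0:c, 2:a, 3:a, 4:b
edges: (0,2,d)
branch 2 (rule r2):
nodes: 0:c, 2:a, 3:a, 4:b
edges: (3,4,s)


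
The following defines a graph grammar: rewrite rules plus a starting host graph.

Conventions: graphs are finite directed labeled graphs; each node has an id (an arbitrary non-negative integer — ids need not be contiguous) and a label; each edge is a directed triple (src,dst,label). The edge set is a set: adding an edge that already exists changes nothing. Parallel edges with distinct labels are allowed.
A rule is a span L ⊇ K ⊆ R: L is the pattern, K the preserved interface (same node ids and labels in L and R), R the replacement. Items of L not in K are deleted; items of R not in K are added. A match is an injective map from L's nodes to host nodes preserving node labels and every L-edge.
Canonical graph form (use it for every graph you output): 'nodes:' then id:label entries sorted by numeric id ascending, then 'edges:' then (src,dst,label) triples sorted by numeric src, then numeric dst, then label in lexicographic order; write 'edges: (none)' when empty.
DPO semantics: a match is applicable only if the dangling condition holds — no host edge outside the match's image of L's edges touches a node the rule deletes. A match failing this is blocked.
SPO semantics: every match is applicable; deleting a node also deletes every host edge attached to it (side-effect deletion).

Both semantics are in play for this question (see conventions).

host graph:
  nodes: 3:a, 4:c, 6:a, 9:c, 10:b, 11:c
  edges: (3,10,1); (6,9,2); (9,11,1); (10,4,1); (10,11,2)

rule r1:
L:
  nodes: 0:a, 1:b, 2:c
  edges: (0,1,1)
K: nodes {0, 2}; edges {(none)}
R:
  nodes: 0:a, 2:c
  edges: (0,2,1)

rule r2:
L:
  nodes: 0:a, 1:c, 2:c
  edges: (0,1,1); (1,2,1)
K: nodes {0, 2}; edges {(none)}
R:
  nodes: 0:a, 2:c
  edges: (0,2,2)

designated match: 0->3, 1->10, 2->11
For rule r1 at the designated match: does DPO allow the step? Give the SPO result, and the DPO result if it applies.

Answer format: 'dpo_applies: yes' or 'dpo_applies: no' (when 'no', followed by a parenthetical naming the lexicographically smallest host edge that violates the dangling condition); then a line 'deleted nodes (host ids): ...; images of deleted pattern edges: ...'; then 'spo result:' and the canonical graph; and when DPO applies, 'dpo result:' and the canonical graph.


dpo_applies: no
(the rule deletes node 10, which keeps host edge (10,4,1) outside the match image — the dangling condition fails, DPO blocks; SPO proceeds and side-deletes such edges)
deleted nodes (host ids): 10; images of deleted pattern edges: (3,10,1)
spo result:
nodes: 3:a, 4:c, 6:a, 9:c, 11:c
edges: (3,11,1); (6,9,2); (9,11,1)


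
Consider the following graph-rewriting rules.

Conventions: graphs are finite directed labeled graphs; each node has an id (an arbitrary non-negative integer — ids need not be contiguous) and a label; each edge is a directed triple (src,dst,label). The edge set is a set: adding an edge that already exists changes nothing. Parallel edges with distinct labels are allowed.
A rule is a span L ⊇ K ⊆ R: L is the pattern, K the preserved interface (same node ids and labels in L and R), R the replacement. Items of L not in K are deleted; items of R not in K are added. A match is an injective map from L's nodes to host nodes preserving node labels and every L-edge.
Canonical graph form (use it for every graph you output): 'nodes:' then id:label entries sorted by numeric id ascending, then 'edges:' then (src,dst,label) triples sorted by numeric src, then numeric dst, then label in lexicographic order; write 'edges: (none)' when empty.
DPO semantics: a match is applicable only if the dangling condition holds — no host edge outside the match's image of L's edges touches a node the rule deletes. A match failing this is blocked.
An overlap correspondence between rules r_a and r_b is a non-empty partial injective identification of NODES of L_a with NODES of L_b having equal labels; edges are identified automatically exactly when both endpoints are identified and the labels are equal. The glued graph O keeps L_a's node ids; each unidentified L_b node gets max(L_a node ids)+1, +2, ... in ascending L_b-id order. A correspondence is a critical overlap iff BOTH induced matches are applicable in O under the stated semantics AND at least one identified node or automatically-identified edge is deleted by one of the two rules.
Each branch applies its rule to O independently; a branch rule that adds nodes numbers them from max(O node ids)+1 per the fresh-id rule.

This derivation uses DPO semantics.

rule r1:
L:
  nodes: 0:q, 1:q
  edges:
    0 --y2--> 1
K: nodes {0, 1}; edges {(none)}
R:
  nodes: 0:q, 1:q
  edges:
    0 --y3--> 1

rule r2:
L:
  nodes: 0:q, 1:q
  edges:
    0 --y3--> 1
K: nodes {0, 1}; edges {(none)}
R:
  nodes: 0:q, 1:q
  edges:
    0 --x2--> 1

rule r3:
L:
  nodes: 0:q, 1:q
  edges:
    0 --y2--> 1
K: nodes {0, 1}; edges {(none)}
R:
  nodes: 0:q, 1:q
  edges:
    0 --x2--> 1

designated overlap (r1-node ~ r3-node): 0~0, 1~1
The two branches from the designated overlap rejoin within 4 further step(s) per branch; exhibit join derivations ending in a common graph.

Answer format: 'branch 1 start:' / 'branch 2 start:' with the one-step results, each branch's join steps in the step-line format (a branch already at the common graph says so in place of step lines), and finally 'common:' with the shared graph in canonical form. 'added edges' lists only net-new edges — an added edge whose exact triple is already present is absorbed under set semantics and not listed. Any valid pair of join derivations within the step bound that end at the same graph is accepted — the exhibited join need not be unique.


branch 1 start:
nodes: 0:q, 1:q
edges: (0,1,y3)
branch 2 start:
nodes: 0:q, 1:q
edges: (0,1,x2)
branch 1 step 1: rule r2; match: 0->0, 1->1; deleted nodes (none); deleted edges (0,1,y3); added nodes (none); added edges (0,1,x2); result: nodes: 0:q, 1:q edges: (0,1,x2)
branch 2: already at the common graph (0 steps)
common:
nodes: 0:q, 1:q
edges: (0,1,x2)


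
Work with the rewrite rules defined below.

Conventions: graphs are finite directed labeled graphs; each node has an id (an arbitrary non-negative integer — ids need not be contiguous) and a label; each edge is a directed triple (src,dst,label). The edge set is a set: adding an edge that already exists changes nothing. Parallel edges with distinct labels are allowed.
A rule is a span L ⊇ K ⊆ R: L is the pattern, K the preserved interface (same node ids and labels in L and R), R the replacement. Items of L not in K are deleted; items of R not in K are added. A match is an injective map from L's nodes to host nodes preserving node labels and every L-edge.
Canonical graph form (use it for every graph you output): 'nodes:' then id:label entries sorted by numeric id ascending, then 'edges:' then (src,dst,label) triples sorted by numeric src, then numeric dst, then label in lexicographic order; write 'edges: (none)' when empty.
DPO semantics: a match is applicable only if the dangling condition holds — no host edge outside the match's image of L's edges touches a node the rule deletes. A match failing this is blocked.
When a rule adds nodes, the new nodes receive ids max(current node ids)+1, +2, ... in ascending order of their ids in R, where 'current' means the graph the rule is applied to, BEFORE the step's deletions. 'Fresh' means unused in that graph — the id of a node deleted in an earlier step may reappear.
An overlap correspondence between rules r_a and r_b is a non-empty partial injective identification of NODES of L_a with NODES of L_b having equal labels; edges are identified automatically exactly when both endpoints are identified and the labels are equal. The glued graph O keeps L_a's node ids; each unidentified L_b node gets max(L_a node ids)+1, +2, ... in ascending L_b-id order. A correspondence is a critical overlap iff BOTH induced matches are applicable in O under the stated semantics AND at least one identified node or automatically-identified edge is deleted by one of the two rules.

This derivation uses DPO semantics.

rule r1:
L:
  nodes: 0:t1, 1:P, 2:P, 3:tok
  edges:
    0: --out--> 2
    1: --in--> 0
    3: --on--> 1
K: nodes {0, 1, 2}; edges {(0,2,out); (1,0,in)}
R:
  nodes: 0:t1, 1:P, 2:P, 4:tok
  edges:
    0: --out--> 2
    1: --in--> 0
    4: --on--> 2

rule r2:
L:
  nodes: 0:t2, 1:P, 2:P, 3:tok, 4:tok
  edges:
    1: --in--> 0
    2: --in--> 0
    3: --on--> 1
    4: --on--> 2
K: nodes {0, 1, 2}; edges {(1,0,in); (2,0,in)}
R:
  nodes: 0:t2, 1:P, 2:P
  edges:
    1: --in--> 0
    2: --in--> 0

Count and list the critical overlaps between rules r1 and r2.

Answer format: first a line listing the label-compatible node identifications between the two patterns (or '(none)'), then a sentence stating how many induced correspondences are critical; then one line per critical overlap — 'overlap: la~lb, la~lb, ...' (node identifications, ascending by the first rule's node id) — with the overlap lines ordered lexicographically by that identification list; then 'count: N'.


label-compatible node identifications between L(r1) and L(r2): 1~1, 1~2, 2~1, 2~2, 3~3, 3~4
4 of the induced correspondences are critical overlaps of r1 and r2.
overlap: 1~1, 2~2, 3~3
overlap: 1~1, 3~3
overlap: 1~2, 2~1, 3~4
overlap: 1~2, 3~4
count: 4


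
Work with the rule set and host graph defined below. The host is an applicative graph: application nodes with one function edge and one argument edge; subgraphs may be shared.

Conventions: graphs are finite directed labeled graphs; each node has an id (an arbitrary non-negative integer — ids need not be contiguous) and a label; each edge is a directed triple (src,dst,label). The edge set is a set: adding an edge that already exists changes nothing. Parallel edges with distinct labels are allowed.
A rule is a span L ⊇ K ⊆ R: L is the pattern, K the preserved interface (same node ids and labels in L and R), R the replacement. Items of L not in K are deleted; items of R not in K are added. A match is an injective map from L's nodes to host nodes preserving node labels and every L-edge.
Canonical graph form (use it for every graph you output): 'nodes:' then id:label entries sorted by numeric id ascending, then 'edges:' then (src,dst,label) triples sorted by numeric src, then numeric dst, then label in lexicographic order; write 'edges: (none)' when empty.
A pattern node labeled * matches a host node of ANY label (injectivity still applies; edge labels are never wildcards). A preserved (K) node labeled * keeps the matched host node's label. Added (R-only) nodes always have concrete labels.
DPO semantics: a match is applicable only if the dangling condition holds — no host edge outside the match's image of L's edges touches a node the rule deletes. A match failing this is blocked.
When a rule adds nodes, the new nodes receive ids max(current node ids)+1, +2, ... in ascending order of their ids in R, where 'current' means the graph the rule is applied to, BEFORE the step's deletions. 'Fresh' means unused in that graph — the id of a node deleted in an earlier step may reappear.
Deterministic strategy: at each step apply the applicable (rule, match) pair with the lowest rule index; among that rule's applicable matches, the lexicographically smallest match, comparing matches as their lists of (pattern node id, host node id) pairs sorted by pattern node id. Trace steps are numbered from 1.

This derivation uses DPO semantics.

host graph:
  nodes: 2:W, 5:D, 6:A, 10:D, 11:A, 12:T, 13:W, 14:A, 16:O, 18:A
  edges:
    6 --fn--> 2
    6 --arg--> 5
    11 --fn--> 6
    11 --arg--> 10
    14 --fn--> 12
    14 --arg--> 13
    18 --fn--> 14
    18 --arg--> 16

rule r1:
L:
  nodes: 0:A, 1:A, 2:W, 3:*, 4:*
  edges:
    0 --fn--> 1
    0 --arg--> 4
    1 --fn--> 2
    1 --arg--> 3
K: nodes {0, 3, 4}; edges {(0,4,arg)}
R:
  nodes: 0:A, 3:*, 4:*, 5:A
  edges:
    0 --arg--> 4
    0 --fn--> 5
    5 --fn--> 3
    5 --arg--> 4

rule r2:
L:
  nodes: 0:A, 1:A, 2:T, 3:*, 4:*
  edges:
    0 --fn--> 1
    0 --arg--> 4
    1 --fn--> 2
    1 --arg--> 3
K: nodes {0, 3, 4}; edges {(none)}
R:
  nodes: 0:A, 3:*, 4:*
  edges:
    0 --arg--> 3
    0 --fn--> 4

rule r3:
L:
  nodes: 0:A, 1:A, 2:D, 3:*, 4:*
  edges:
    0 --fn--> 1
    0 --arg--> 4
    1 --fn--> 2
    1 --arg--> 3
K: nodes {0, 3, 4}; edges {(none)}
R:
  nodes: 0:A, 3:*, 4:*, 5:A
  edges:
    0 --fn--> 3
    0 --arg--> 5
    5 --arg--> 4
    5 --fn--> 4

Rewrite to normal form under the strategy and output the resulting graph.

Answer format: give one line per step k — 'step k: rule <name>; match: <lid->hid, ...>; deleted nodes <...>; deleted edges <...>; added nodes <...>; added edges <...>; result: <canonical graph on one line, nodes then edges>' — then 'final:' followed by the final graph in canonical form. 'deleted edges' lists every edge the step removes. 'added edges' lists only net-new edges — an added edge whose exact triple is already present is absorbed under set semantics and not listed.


step 1: rule r1; match: 0->11, 1->6, 2->2, 3->5, 4->10; deleted nodes 2, 6; deleted edges (6,2,fn); (6,5,arg); (11,6,fn); added nodes 19; added edges (11,19,fn); (19,5,fn); (19,10,arg); result: nodes: 5:D, 10:D, 11:A, 12:T, 13:W, 14:A, 16:O, 18:A, 19:A edges: (11,10,arg); (11,19,fn); (14,12,fn); (14,13,arg); (18,14,fn); (18,16,arg); (19,5,fn); (19,10,arg)
step 2: rule r2; match: 0->18, 1->14, 2->12, 3->13, 4->16; deleted nodes 12, 14; deleted edges (14,12,fn); (14,13,arg); (18,14,fn); (18,16,arg); added nodes (none); added edges (18,13,arg); (18,16,fn); result: nodes: 5:D, 10:D, 11:A, 13:W, 16:O, 18:A, 19:A edges: (11,10,arg); (11,19,fn); (18,13,arg); (18,16,fn); (19,5,fn); (19,10,arg)
final:
nodes: 5:D, 10:D, 11:A, 13:W, 16:O, 18:A, 19:A
edges: (11,10,arg); (11,19,fn); (18,13,arg); (18,16,fn); (19,5,fn); (19,10,arg)


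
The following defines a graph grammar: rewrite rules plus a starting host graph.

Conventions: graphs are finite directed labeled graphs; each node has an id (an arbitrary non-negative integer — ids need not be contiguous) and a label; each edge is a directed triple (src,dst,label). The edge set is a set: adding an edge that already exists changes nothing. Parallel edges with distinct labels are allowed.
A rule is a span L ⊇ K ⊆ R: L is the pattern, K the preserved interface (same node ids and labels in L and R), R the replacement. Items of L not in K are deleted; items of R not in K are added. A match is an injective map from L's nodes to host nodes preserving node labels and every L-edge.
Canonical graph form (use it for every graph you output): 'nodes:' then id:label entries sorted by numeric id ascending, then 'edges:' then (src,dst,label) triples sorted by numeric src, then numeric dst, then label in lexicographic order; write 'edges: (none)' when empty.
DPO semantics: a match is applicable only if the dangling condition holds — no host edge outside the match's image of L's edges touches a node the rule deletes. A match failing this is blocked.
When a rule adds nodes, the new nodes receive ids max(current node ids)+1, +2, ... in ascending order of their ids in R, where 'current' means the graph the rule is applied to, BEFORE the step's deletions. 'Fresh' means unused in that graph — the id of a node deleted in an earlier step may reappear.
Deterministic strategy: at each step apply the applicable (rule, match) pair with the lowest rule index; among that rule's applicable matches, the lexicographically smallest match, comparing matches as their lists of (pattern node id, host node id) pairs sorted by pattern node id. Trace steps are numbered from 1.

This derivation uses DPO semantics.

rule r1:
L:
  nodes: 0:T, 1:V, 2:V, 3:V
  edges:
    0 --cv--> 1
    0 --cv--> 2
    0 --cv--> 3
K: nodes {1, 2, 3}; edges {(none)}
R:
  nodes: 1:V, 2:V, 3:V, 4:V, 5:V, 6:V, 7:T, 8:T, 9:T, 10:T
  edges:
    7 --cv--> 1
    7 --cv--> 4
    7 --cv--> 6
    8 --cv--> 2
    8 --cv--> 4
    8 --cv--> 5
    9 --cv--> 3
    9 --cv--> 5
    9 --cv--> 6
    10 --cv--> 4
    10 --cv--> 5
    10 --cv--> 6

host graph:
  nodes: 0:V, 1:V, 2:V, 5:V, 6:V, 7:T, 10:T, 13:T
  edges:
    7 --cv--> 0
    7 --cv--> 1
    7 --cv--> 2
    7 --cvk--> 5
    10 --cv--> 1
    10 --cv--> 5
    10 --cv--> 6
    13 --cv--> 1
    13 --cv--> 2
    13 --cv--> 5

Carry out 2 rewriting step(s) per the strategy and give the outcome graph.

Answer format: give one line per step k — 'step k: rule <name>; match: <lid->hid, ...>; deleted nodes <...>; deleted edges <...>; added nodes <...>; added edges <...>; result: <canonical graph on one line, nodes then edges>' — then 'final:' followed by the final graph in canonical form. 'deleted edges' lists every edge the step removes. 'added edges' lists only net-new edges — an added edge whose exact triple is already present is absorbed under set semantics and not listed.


step 1: rule r1; match: 0->10, 1->1, 2->5, 3->6; deleted nodes 10; deleted edges (10,1,cv); (10,5,cv); (10,6,cv); added nodes 14, 15, 16, 17, 18, 19, 20; added edges (17,1,cv); (17,14,cv); (17,16,cv); (18,5,cv); (18,14,cv); (18,15,cv); (19,6,cv); (19,15,cv); (19,16,cv); (20,14,cv); (20,15,cv); (20,16,cv); result: nodes: 0:V, 1:V, 2:V, 5:V, 6:V, 7:T, 13:T, 14:V, 15:V, 16:V, 17:T, 18:T, 19:T, 20:T edges: (7,0,cv); (7,1,cv); (7,2,cv); (7,5,cvk); (13,1,cv); (13,2,cv); (13,5,cv); (17,1,cv); (17,14,cv); (17,16,cv); (18,5,cv); (18,14,cv); (18,15,cv); (19,6,cv); (19,15,cv); (19,16,cv); (20,14,cv); (20,15,cv); (20,16,cv)
step 2: rule r1; match: 0->13, 1->1, 2->2, 3->5; deleted nodes 13; deleted edges (13,1,cv); (13,2,cv); (13,5,cv); added nodes 21, 22, 23, 24, 25, 26, 27; added edges (24,1,cv); (24,21,cv); (24,23,cv); (25,2,cv); (25,21,cv); (25,22,cv); (26,5,cv); (26,22,cv); (26,23,cv); (27,21,cv); (27,22,cv); (27,23,cv); result: nodes: 0:V, 1:V, 2:V, 5:V, 6:V, 7:T, 14:V, 15:V, 16:V, 17:T, 18:T, 19:T, 20:T, 21:V, 22:V, 23:V, 24:T, 25:T, 26:T, 27:T edges: (7,0,cv); (7,1,cv); (7,2,cv); (7,5,cvk); (17,1,cv); (17,14,cv); (17,16,cv); (18,5,cv); (18,14,cv); (18,15,cv); (19,6,cv); (19,15,cv); (19,16,cv); (20,14,cv); (20,15,cv); (20,16,cv); (24,1,cv); (24,21,cv); (24,23,cv); (25,2,cv); (25,21,cv); (25,22,cv); (26,5,cv); (26,22,cv); (26,23,cv); (27,21,cv); (27,22,cv); (27,23,cv)
final:
nodes: 0:V, 1:V, 2:V, 5:V, 6:V, 7:T, 14:V, 15:V, 16:V, 17:T, 18:T, 19:T, 20:T, 21:V, 22:V, 23:V, 24:T, 25:T, 26:T, 27:T
edges: (7,0,cv); (7,1,cv); (7,2,cv); (7,5,cvk); (17,1,cv); (17,14,cv); (17,16,cv); (18,5,cv); (18,14,cv); (18,15,cv); (19,6,cv); (19,15,cv); (19,16,cv); (20,14,cv); (20,15,cv); (20,16,cv); (24,1,cv); (24,21,cv); (24,23,cv); (25,2,cv); (25,21,cv); (25,22,cv); (26,5,cv); (26,22,cv); (26,23,cv); (27,21,cv); (27,22,cv); (27,23,cv)


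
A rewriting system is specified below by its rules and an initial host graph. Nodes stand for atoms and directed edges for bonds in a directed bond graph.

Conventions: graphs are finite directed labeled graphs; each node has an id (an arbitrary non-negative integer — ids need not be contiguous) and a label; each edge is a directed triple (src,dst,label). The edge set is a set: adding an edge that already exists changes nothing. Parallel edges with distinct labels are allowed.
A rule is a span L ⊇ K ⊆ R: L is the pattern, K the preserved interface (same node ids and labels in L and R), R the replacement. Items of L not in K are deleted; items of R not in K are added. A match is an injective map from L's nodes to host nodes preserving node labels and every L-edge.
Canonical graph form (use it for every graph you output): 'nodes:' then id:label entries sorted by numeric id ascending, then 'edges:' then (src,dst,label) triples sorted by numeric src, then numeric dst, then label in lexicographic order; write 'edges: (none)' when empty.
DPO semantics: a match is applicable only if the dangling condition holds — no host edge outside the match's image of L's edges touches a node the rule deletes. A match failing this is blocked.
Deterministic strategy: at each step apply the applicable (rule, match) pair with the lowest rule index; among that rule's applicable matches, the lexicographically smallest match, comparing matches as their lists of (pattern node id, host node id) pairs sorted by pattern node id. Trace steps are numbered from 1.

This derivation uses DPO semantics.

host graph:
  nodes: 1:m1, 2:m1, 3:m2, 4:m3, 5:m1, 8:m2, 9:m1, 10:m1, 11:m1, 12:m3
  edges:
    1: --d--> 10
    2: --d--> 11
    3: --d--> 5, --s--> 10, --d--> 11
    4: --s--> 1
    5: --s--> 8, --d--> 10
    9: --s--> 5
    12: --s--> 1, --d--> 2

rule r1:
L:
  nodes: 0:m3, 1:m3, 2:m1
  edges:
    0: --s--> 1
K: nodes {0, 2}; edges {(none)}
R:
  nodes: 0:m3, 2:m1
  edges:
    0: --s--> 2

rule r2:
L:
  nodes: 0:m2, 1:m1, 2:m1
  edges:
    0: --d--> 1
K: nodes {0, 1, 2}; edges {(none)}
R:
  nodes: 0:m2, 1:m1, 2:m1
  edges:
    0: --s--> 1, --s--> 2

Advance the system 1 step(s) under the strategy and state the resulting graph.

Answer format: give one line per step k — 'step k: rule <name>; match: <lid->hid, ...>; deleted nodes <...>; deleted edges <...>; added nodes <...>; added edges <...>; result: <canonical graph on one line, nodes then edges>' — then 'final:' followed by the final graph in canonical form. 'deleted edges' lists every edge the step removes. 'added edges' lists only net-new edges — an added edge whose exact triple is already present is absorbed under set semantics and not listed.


step 1: rule r2; match: 0->3, 1->5, 2->1; deleted nodes (none); deleted edges (3,5,d); added nodes (none); added edges (3,1,s); (3,5,s); result: nodes: 1:m1, 2:m1, 3:m2, 4:m3, 5:m1, 8:m2, 9:m1, 10:m1, 11:m1, 12:m3 edges: (1,10,d); (2,11,d); (3,1,s); (3,5,s); (3,10,s); (3,11,d); (4,1,s); (5,8,s); (5,10,d); (9,5,s); (12,1,s); (12,2,d)
final:
nodes: 1:m1, 2:m1, 3:m2, 4:m3, 5:m1, 8:m2, 9:m1, 10:m1, 11:m1, 12:m3
edges: (1,10,d); (2,11,d); (3,1,s); (3,5,s); (3,10,s); (3,11,d); (4,1,s); (5,8,s); (5,10,d); (9,5,s); (12,1,s); (12,2,d)


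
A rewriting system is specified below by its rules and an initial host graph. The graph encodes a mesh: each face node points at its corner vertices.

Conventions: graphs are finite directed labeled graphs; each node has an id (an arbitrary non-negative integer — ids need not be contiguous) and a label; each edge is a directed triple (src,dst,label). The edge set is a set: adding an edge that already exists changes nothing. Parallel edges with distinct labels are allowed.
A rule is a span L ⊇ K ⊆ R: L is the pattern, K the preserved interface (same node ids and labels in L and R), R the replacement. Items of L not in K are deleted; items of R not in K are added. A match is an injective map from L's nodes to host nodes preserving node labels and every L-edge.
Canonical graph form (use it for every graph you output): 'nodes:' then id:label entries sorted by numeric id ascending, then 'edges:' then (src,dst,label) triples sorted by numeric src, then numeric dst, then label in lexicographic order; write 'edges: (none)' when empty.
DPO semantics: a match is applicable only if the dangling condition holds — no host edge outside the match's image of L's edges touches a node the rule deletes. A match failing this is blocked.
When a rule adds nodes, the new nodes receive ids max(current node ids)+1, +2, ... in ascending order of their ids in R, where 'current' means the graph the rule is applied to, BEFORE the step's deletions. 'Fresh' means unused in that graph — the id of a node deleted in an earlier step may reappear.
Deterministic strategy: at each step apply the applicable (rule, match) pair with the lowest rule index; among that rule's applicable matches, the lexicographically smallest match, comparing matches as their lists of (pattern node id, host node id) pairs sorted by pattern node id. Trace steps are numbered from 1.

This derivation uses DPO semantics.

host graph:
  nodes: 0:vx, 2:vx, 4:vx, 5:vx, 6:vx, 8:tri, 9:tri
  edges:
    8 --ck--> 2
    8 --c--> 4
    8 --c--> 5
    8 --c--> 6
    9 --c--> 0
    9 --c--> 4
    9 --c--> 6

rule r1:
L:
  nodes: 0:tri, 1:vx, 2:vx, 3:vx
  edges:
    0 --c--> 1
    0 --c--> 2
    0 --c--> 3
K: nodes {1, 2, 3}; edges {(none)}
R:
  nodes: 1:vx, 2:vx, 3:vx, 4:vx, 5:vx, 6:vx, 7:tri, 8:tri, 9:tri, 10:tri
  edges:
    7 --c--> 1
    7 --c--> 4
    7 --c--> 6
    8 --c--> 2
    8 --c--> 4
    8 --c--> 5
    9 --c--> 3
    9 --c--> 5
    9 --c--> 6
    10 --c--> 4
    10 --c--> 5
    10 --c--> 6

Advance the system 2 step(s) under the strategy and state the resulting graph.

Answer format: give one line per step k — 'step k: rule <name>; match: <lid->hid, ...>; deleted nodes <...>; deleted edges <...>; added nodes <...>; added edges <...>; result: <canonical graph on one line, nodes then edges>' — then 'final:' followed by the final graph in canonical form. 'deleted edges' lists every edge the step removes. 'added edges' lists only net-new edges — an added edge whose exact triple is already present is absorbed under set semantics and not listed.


step 1: rule r1; match: 0->9, 1->0, 2->4, 3->6; deleted nodes 9; deleted edges (9,0,c); (9,4,c); (9,6,c); added nodes 10, 11, 12, 13, 14, 15, 16; added edges (13,0,c); (13,10,c); (13,12,c); (14,4,c); (14,10,c); (14,11,c); (15,6,c); (15,11,c); (15,12,c); (16,10,c); (16,11,c); (16,12,c); result: nodes: 0:vx, 2:vx, 4:vx, 5:vx, 6:vx, 8:tri, 10:vx, 11:vx, 12:vx, 13:tri, 14:tri, 15:tri, 16:tri edges: (8,2,ck); (8,4,c); (8,5,c); (8,6,c); (13,0,c); (13,10,c); (13,12,c); (14,4,c); (14,10,c); (14,11,c); (15,6,c); (15,11,c); (15,12,c); (16,10,c); (16,11,c); (16,12,c)
step 2: rule r1; match: 0->13, 1->0, 2->10, 3->12; deleted nodes 13; deleted edges (13,0,c); (13,10,c); (13,12,c); added nodes 17, 18, 19, 20, 21, 22, 23; added edges (20,0,c); (20,17,c); (20,19,c); (21,10,c); (21,17,c); (21,18,c); (22,12,c); (22,18,c); (22,19,c); (23,17,c); (23,18,c); (23,19,c); result: nodes: 0:vx, 2:vx, 4:vx, 5:vx, 6:vx, 8:tri, 10:vx, 11:vx, 12:vx, 14:tri, 15:tri, 16:tri, 17:vx, 18:vx, 19:vx, 20:tri, 21:tri, 22:tri, 23:tri edges: (8,2,ck); (8,4,c); (8,5,c); (8,6,c); (14,4,c); (14,10,c); (14,11,c); (15,6,c); (15,11,c); (15,12,c); (16,10,c); (16,11,c); (16,12,c); (20,0,c); (20,17,c); (20,19,c); (21,10,c); (21,17,c); (21,18,c); (22,12,c); (22,18,c); (22,19,c); (23,17,c); (23,18,c); (23,19,c)
final:
nodes: 0:vx, 2:vx, 4:vx, 5:vx, 6:vx, 8:tri, 10:vx, 11:vx, 12:vx, 14:tri, 15:tri, 16:tri, 17:vx, 18:vx, 19:vx, 20:tri, 21:tri, 22:tri, 23:tri
edges: (8,2,ck); (8,4,c); (8,5,c); (8,6,c); (14,4,c); (14,10,c); (14,11,c); (15,6,c); (15,11,c); (15,12,c); (16,10,c); (16,11,c); (16,12,c); (20,0,c); (20,17,c); (20,19,c); (21,10,c); (21,17,c); (21,18,c); (22,12,c); (22,18,c); (22,19,c); (23,17,c); (23,18,c); (23,19,c)


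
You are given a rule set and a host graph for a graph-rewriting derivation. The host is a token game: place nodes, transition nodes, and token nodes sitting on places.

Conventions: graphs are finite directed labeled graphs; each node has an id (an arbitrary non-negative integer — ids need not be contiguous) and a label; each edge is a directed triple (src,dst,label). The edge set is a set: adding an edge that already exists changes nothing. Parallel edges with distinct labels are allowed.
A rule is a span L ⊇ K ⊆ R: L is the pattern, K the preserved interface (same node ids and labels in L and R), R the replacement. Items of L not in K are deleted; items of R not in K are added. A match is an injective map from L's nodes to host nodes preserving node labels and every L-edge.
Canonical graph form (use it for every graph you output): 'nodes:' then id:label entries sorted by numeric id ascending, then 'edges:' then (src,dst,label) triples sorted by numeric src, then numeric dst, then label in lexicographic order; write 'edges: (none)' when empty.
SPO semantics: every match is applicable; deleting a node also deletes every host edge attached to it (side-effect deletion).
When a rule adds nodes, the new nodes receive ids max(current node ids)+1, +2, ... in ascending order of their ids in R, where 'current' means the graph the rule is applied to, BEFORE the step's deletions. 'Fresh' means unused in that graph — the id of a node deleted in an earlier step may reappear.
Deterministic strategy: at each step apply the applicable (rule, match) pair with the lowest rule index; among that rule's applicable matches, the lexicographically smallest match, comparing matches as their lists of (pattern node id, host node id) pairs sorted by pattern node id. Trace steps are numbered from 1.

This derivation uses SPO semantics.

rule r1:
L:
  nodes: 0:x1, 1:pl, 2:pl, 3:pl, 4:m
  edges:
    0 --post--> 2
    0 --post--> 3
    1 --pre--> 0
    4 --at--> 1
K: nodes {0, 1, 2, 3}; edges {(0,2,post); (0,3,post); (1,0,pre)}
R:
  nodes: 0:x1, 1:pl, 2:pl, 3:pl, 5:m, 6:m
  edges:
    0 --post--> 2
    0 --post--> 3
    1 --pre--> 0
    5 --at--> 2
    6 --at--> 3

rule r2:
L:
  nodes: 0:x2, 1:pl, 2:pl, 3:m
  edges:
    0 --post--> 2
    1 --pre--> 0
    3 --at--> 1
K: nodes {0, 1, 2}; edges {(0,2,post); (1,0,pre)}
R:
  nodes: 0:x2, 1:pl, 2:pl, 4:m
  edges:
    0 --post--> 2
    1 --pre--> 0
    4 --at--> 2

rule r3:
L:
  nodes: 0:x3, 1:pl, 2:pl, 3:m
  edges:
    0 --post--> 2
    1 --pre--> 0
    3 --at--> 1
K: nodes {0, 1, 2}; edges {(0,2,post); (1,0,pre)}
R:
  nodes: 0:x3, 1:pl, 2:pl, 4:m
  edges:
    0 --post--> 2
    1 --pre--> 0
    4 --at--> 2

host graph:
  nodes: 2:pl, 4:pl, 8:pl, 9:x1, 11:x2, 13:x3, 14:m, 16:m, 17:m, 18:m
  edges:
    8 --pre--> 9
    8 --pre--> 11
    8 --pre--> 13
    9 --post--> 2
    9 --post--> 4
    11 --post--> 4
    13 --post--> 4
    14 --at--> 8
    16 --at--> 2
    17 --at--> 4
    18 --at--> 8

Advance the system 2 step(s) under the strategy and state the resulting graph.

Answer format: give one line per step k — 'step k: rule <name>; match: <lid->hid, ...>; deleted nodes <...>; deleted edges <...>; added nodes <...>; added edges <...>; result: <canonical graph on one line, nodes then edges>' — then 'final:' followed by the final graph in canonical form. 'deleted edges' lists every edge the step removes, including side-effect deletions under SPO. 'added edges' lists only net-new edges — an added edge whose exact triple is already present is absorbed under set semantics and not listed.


step 1: rule r1; match: 0->9, 1->8, 2->2, 3->4, 4->14; deleted nodes 14; deleted edges (14,8,at); added nodes 19, 20; added edges (19,2,at); (20,4,at); result: nodes: 2:pl, 4:pl, 8:pl, 9:x1, 11:x2, 13:x3, 16:m, 17:m, 18:m, 19:m, 20:m edges: (8,9,pre); (8,11,pre); (8,13,pre); (9,2,post); (9,4,post); (11,4,post); (13,4,post); (16,2,at); (17,4,at); (18,8,at); (19,2,at); (20,4,at)
step 2: rule r1; match: 0->9, 1->8, 2->2, 3->4, 4->18; deleted nodes 18; deleted edges (18,8,at); added nodes 21, 22; added edges (21,2,at); (22,4,at); result: nodes: 2:pl, 4:pl, 8:pl, 9:x1, 11:x2, 13:x3, 16:m, 17:m, 19:m, 20:m, 21:m, 22:m edges: (8,9,pre); (8,11,pre); (8,13,pre); (9,2,post); (9,4,post); (11,4,post); (13,4,post); (16,2,at); (17,4,at); (19,2,at); (20,4,at); (21,2,at); (22,4,at)
final:
nodes: 2:pl, 4:pl, 8:pl, 9:x1, 11:x2, 13:x3, 16:m, 17:m, 19:m, 20:m, 21:m, 22:m
edges: (8,9,pre); (8,11,pre); (8,13,pre); (9,2,post); (9,4,post); (11,4,post); (13,4,post); (16,2,at); (17,4,at); (19,2,at); (20,4,at); (21,2,at); (22,4,at)
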